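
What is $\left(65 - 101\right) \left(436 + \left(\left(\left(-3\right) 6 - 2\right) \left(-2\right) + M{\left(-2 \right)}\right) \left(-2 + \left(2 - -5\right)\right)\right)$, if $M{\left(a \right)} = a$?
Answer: $-22536$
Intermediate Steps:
$\left(65 - 101\right) \left(436 + \left(\left(\left(-3\right) 6 - 2\right) \left(-2\right) + M{\left(-2 \right)}\right) \left(-2 + \left(2 - -5\right)\right)\right) = \left(65 - 101\right) \left(436 + \left(\left(\left(-3\right) 6 - 2\right) \left(-2\right) - 2\right) \left(-2 + \left(2 - -5\right)\right)\right) = \left(65 - 101\right) \left(436 + \left(\left(-18 - 2\right) \left(-2\right) - 2\right) \left(-2 + \left(2 + 5\right)\right)\right) = - 36 \left(436 + \left(\left(-20\right) \left(-2\right) - 2\right) \left(-2 + 7\right)\right) = - 36 \left(436 + \left(40 - 2\right) 5\right) = - 36 \left(436 + 38 \cdot 5\right) = - 36 \left(436 + 190\right) = \left(-36\right) 626 = -22536$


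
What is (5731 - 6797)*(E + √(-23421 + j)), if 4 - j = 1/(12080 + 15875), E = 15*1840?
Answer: -29421600 - 19188*I*√56481372245/27955 ≈ -2.9422e+7 - 1.6313e+5*I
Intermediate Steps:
E = 27600
j = 111819/27955 (j = 4 - 1/(12080 + 15875) = 4 - 1/27955 = 111819/27955 ≈ 4.0000)
(5731 - 6797)*(E + √(-23421 + j)) = (5731 - 6797)*(27600 + √(-23421 + 111819/27955)) = -1066*(27600 + √(-654622236/27955)) = -1066*(27600 + 18*I*√56481372245/27955) = -29421600 - 19188*I*√56481372245/27955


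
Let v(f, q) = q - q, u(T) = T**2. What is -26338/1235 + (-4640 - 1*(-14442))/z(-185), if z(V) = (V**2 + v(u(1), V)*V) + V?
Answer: -1360677/64676 ≈ -21.038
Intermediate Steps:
v(f, q) = 0
z(V) = V + V**2 (z(V) = (V**2 + 0*V) + V = (V**2 + 0) + V = V**2 + V = V + V**2)
-26338/1235 + (-4640 - 1*(-14442))/z(-185) = -26338/1235 + (-4640 - 1*(-14442))/((-185*(1 - 185))) = -26338*1/1235 + (-4640 + 14442)/((-185*(-184))) = -2026/95 + 9802/34040 = -2026/95 + 9802*(1/34040) = -2026/95 + 4901/17020 = -1360677/64676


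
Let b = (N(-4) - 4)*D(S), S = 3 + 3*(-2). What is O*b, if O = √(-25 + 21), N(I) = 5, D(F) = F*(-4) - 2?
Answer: 20*I ≈ 20.0*I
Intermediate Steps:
S = -3 (S = 3 - 6 = -3)
D(F) = -2 - 4*F (D(F) = -4*F - 2 = -2 - 4*F)
O = 2*I (O = √(-4) = 2*I ≈ 2.0*I)
b = 10 (b = (5 - 4)*(-2 - 4*(-3)) = 1*(-2 + 12) = 1*10 = 10)
O*b = (2*I)*10 = 20*I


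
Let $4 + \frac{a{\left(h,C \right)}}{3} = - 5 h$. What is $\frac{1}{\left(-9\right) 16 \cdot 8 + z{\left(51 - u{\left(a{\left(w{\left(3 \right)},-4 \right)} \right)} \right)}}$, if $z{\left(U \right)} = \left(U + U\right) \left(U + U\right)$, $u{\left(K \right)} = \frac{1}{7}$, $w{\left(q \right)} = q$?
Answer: $\frac{49}{450496} \approx 0.00010877$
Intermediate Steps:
$a{\left(h,C \right)} = -12 - 15 h$ ($a{\left(h,C \right)} = -12 + 3 \left(- 5 h\right) = -12 - 15 h$)
$u{\left(K \right)} = \frac{1}{7}$
$z{\left(U \right)} = 4 U^{2}$ ($z{\left(U \right)} = 2 U 2 U = 4 U^{2}$)
$\frac{1}{\left(-9\right) 16 \cdot 8 + z{\left(51 - u{\left(a{\left(w{\left(3 \right)},-4 \right)} \right)} \right)}} = \frac{1}{\left(-9\right) 16 \cdot 8 + 4 \left(51 - \frac{1}{7}\right)^{2}} = \frac{1}{\left(-144\right) 8 + 4 \left(51 - \frac{1}{7}\right)^{2}} = \frac{1}{-1152 + 4 \left(\frac{356}{7}\right)^{2}} = \frac{1}{-1152 + 4 \cdot \frac{126736}{49}} = \frac{1}{-1152 + \frac{506944}{49}} = \frac{1}{\frac{450496}{49}} = \frac{49}{450496}$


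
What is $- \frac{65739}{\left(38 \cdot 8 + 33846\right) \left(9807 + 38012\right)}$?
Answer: $- \frac{65739}{1633018850} \approx -4.0256 \cdot 10^{-5}$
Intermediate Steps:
$- \frac{65739}{\left(38 \cdot 8 + 33846\right) \left(9807 + 38012\right)} = - \frac{65739}{\left(304 + 33846\right) 47819} = - \frac{65739}{34150 \cdot 47819} = - \frac{65739}{1633018850}$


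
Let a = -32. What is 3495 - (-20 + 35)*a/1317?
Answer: 1534465/439 ≈ 3495.4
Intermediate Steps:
3495 - (-20 + 35)*a/1317 = 3495 - (-20 + 35)*(-32)/1317 = 3495 - 15*(-32)/1317 = 3495 - (-480)/1317 = 3495 - 1*(-160/439) = 3495 + 160/439 = 1534465/439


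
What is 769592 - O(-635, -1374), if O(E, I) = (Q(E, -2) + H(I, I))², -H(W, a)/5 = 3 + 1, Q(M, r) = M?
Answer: 340567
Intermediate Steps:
H(W, a) = -20 (H(W, a) = -5*(3 + 1) = -5*4 = -20)
O(E, I) = (-20 + E)² (O(E, I) = (E - 20)² = (-20 + E)²)
769592 - O(-635, -1374) = 769592 - (-20 - 635)² = 769592 - 1*(-655)² = 769592 - 1*429025 = 769592 - 429025 = 340567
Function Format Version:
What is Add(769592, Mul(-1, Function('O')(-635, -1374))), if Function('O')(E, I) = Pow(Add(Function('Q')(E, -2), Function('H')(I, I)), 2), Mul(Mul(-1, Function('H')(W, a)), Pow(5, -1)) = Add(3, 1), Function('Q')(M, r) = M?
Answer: 340567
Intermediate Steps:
Function('H')(W, a) = -20 (Function('H')(W, a) = Mul(-5, Add(3, 1)) = Mul(-5, 4) = -20)
Function('O')(E, I) = Pow(Add(-20, E), 2) (Function('O')(E, I) = Pow(Add(E, -20), 2) = Pow(Add(-20, E), 2))
Add(769592, Mul(-1, Function('O')(-635, -1374))) = Add(769592, Mul(-1, Pow(Add(-20, -635), 2))) = Add(769592, Mul(-1, Pow(-655, 2))) = Add(769592, Mul(-1, 429025)) = Add(769592, -429025) = 340567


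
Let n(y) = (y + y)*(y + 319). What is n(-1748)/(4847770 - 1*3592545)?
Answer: 217208/54575 ≈ 3.9800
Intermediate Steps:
n(y) = 2*y*(319 + y) (n(y) = (2*y)*(319 + y) = 2*y*(319 + y))
n(-1748)/(4847770 - 1*3592545) = (2*(-1748)*(319 - 1748))/(4847770 - 1*3592545) = (2*(-1748)*(-1429))/(4847770 - 3592545) = 4995784/1255225 = 4995784*(1/1255225) = 217208/54575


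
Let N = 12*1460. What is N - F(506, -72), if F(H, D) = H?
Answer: 17014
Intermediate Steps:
N = 17520
N - F(506, -72) = 17520 - 1*506 = 17520 - 506 = 17014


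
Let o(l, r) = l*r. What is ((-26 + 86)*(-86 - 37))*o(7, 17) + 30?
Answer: -878190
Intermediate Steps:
((-26 + 86)*(-86 - 37))*o(7, 17) + 30 = ((-26 + 86)*(-86 - 37))*(7*17) + 30 = (60*(-123))*119 + 30 = -7380*119 + 30 = -878220 + 30 = -878190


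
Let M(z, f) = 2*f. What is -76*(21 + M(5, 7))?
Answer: -2660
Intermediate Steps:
-76*(21 + M(5, 7)) = -76*(21 + 2*7) = -76*(21 + 14) = -76*35 = -2660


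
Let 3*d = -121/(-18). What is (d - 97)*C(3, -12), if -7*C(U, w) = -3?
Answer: -731/18 ≈ -40.611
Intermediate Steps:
C(U, w) = 3/7 (C(U, w) = -⅐*(-3) = 3/7)
d = 121/54 (d = (-121/(-18))/3 = (-121*(-1/18))/3 = (⅓)*(121/18) = 121/54 ≈ 2.2407)
(d - 97)*C(3, -12) = (121/54 - 97)*(3/7) = -5117/54*3/7 = -731/18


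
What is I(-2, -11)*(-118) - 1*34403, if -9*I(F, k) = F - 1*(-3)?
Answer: -309509/9 ≈ -34390.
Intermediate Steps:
I(F, k) = -1/3 - F/9 (I(F, k) = -(F - 1*(-3))/9 = -(F + 3)/9 = -(3 + F)/9 = -1/3 - F/9)
I(-2, -11)*(-118) - 1*34403 = (-1/3 - 1/9*(-2))*(-118) - 1*34403 = (-1/3 + 2/9)*(-118) - 34403 = -1/9*(-118) - 34403 = 118/9 - 34403 = -309509/9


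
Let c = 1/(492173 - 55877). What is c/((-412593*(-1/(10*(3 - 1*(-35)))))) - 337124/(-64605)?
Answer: 5057216104104281/969143241873870 ≈ 5.2182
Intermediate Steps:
c = 1/436296 ≈ 2.2920e-6
c/((-412593*(-1/(10*(3 - 1*(-35)))))) - 337124/(-64605) = 1/(436296*((-412593*(-1/(10*(3 - 1*(-35))))))) - 337124/(-64605) = 1/(436296*((-412593*(-1/(10*(3 + 35)))))) - 337124*(-1/64605) = 1/(436296*((-412593/((38*(-5))*2)))) + 337124/64605 = 1/(436296*((-412593/((-190*2))))) + 337124/64605 = 1/(436296*((-412593/(-380)))) + 337124/64605 = 1/(436296*((-412593*(-1/380)))) + 337124/64605 = 1/(436296*(412593/380)) + 337124/64605 = (1/436296)*(380/412593) + 337124/64605 = 95/45003168882 + 337124/64605 = 5057216104104281/969143241873870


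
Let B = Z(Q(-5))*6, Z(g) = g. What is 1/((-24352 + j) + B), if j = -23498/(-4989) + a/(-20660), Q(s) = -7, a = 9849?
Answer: -103072740/2513920087541 ≈ -4.1001e-5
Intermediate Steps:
j = 436332019/103072740 (j = -23498/(-4989) + 9849/(-20660) = -23498*(-1/4989) + 9849*(-1/20660) = 23498/4989 - 9849/20660 = 436332019/103072740 ≈ 4.2332)
B = -42 (B = -7*6 = -42)
1/((-24352 + j) + B) = 1/((-24352 + 436332019/103072740) - 42) = 1/(-2509591032461/103072740 - 42) = 1/(-2513920087541/103072740) = -103072740/2513920087541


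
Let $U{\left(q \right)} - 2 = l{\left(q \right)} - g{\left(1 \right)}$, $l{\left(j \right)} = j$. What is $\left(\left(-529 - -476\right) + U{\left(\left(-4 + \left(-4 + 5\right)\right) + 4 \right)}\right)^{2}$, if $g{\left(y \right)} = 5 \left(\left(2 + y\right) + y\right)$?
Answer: $4900$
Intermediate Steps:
$g{\left(y \right)} = 10 + 10 y$ ($g{\left(y \right)} = 5 \left(2 + 2 y\right) = 10 + 10 y$)
$U{\left(q \right)} = -18 + q$ ($U{\left(q \right)} = 2 - \left(10 + 10 - q\right) = 2 + \left(q - \left(10 + 10\right)\right) = 2 + \left(q - 20\right) = 2 + \left(-20 + q\right) = -18 + q$)
$\left(\left(-529 - -476\right) + U{\left(\left(-4 + \left(-4 + 5\right)\right) + 4 \right)}\right)^{2} = \left(\left(-529 - -476\right) + \left(-18 + \left(\left(-4 + \left(-4 + 5\right)\right) + 4\right)\right)\right)^{2} = \left(\left(-529 + 476\right) + \left(-18 + \left(\left(-4 + 1\right) + 4\right)\right)\right)^{2} = \left(-53 + \left(-18 + \left(-3 + 4\right)\right)\right)^{2} = \left(-53 + \left(-18 + 1\right)\right)^{2} = \left(-53 - 17\right)^{2} = \left(-70\right)^{2} = 4900$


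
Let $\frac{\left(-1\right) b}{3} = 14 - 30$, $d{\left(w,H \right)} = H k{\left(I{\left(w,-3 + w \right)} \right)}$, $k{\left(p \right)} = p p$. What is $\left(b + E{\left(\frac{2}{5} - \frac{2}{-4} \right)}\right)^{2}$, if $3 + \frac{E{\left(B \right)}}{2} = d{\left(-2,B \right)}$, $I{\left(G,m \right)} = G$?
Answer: $\frac{60516}{25} \approx 2420.6$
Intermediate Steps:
$k{\left(p \right)} = p^{2}$
$d{\left(w,H \right)} = H w^{2}$
$E{\left(B \right)} = -6 + 8 B$ ($E{\left(B \right)} = -6 + 2 B \left(-2\right)^{2} = -6 + 2 B 4 = -6 + 2 \cdot 4 B = -6 + 8 B$)
$b = 48$ ($b = - 3 \left(14 - 30\right) = \left(-3\right) \left(-16\right) = 48$)
$\left(b + E{\left(\frac{2}{5} - \frac{2}{-4} \right)}\right)^{2} = \left(48 - \left(6 - 8 \left(\frac{2}{5} - \frac{2}{-4}\right)\right)\right)^{2} = \left(48 - \left(6 - 8 \left(2 \cdot \frac{1}{5} - - \frac{1}{2}\right)\right)\right)^{2} = \left(48 - \left(6 - 8 \left(\frac{2}{5} + \frac{1}{2}\right)\right)\right)^{2} = \left(48 + \left(-6 + 8 \cdot \frac{9}{10}\right)\right)^{2} = \left(48 + \left(-6 + \frac{36}{5}\right)\right)^{2} = \left(48 + \frac{6}{5}\right)^{2} = \left(\frac{246}{5}\right)^{2} = \frac{60516}{25}$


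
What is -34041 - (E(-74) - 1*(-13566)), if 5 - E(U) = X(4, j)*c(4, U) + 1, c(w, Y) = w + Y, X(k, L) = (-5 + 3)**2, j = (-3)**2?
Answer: -47891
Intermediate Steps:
j = 9
X(k, L) = 4 (X(k, L) = (-2)**2 = 4)
c(w, Y) = Y + w
E(U) = -12 - 4*U (E(U) = 5 - (4*(U + 4) + 1) = 5 - (4*(4 + U) + 1) = 5 - ((16 + 4*U) + 1) = 5 - (17 + 4*U) = 5 + (-17 - 4*U) = -12 - 4*U)
-34041 - (E(-74) - 1*(-13566)) = -34041 - ((-12 - 4*(-74)) - 1*(-13566)) = -34041 - ((-12 + 296) + 13566) = -34041 - (284 + 13566) = -34041 - 1*13850 = -34041 - 13850 = -47891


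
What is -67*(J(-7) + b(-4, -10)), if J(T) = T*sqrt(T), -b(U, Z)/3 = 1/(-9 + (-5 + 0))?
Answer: -201/14 + 469*I*sqrt(7) ≈ -14.357 + 1240.9*I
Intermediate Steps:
b(U, Z) = 3/14 (b(U, Z) = -3/(-9 + (-5 + 0)) = -3/(-9 - 5) = -3/(-14) = -3*(-1/14) = 3/14)
J(T) = T**(3/2)
-67*(J(-7) + b(-4, -10)) = -67*((-7)**(3/2) + 3/14) = -67*(-7*I*sqrt(7) + 3/14) = -67*(3/14 - 7*I*sqrt(7)) = -201/14 + 469*I*sqrt(7)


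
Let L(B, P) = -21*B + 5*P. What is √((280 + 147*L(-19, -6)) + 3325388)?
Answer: √3379911 ≈ 1838.5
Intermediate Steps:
√((280 + 147*L(-19, -6)) + 3325388) = √((280 + 147*(-21*(-19) + 5*(-6))) + 3325388) = √((280 + 147*(399 - 30)) + 3325388) = √((280 + 147*369) + 3325388) = √((280 + 54243) + 3325388) = √(54523 + 3325388) = √3379911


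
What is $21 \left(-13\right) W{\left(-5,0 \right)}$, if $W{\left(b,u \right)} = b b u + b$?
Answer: $1365$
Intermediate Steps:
$W{\left(b,u \right)} = b + u b^{2}$ ($W{\left(b,u \right)} = b^{2} u + b = u b^{2} + b = b + u b^{2}$)
$21 \left(-13\right) W{\left(-5,0 \right)} = 21 \left(-13\right) \left(- 5 \left(1 - 0\right)\right) = - 273 \left(- 5 \left(1 + 0\right)\right) = - 273 \left(\left(-5\right) 1\right) = \left(-273\right) \left(-5\right) = 1365$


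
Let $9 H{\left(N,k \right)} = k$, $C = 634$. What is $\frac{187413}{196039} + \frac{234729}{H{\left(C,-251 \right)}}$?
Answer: $- \frac{414097305216}{49205789} \approx -8415.6$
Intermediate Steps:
$H{\left(N,k \right)} = \frac{k}{9}$
$\frac{187413}{196039} + \frac{234729}{H{\left(C,-251 \right)}} = \frac{187413}{196039} + \frac{234729}{\frac{1}{9} \left(-251\right)} = 187413 \cdot \frac{1}{196039} + \frac{234729}{- \frac{251}{9}} = \frac{187413}{196039} + 234729 \left(- \frac{9}{251}\right) = \frac{187413}{196039} - \frac{2112561}{251} = - \frac{414097305216}{49205789}$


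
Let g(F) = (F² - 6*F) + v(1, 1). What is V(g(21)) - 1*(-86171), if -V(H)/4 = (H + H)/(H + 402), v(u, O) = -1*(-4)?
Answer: 62126739/721 ≈ 86168.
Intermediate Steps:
v(u, O) = 4
g(F) = 4 + F² - 6*F (g(F) = (F² - 6*F) + 4 = 4 + F² - 6*F)
V(H) = -8*H/(402 + H) (V(H) = -4*(H + H)/(H + 402) = -4*2*H/(402 + H) = -8*H/(402 + H))
V(g(21)) - 1*(-86171) = -8*(4 + 21² - 6*21)/(402 + (4 + 21² - 6*21)) - 1*(-86171) = -8*(4 + 441 - 126)/(402 + (4 + 441 - 126)) + 86171 = -8*319/(402 + 319) + 86171 = -8*319/721 + 86171 = -8*319*1/721 + 86171 = -2552/721 + 86171 = 62126739/721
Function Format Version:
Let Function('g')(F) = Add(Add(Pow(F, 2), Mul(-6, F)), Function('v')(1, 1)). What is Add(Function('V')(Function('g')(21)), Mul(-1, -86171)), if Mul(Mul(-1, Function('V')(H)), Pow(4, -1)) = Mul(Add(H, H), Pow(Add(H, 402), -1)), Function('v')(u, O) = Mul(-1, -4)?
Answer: Rational(62126739, 721) ≈ 86168.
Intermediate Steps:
Function('v')(u, O) = 4
Function('g')(F) = Add(4, Pow(F, 2), Mul(-6, F)) (Function('g')(F) = Add(Add(Pow(F, 2), Mul(-6, F)), 4) = Add(4, Pow(F, 2), Mul(-6, F)))
Function('V')(H) = Mul(-8, H, Pow(Add(402, H), -1)) (Function('V')(H) = Mul(-4, Mul(Add(H, H), Pow(Add(H, 402), -1))) = Mul(-4, Mul(Mul(2, H), Pow(Add(402, H), -1))) = Mul(-4, Mul(2, H, Pow(Add(402, H), -1))) = Mul(-8, H, Pow(Add(402, H), -1)))
Add(Function('V')(Function('g')(21)), Mul(-1, -86171)) = Add(Mul(-8, Add(4, Pow(21, 2), Mul(-6, 21)), Pow(Add(402, Add(4, Pow(21, 2), Mul(-6, 21))), -1)), Mul(-1, -86171)) = Add(Mul(-8, Add(4, 441, -126), Pow(Add(402, Add(4, 441, -126)), -1)), 86171) = Add(Mul(-8, 319, Pow(Add(402, 319), -1)), 86171) = Add(Mul(-8, 319, Pow(721, -1)), 86171) = Add(Mul(-8, 319, Rational(1, 721)), 86171) = Add(Rational(-2552, 721), 86171) = Rational(62126739, 721)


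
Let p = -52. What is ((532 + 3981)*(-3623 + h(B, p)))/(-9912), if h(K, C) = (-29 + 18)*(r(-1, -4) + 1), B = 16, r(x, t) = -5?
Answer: 5384009/3304 ≈ 1629.5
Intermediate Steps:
h(K, C) = 44 (h(K, C) = (-29 + 18)*(-5 + 1) = -11*(-4) = 44)
((532 + 3981)*(-3623 + h(B, p)))/(-9912) = ((532 + 3981)*(-3623 + 44))/(-9912) = (4513*(-3579))*(-1/9912) = -16152027*(-1/9912) = 5384009/3304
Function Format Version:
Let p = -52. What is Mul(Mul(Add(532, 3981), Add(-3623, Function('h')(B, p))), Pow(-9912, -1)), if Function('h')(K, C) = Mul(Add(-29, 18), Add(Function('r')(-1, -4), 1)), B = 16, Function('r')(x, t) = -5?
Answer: Rational(5384009, 3304) ≈ 1629.5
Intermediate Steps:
Function('h')(K, C) = 44 (Function('h')(K, C) = Mul(Add(-29, 18), Add(-5, 1)) = Mul(-11, -4) = 44)
Mul(Mul(Add(532, 3981), Add(-3623, Function('h')(B, p))), Pow(-9912, -1)) = Mul(Mul(Add(532, 3981), Add(-3623, 44)), Pow(-9912, -1)) = Mul(Mul(4513, -3579), Rational(-1, 9912)) = Mul(-16152027, Rational(-1, 9912)) = Rational(5384009, 3304)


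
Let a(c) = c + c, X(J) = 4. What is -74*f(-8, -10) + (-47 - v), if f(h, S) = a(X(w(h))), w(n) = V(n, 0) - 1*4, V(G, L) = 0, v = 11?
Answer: -650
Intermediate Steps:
w(n) = -4 (w(n) = 0 - 1*4 = 0 - 4 = -4)
a(c) = 2*c
f(h, S) = 8 (f(h, S) = 2*4 = 8)
-74*f(-8, -10) + (-47 - v) = -74*8 + (-47 - 1*11) = -592 + (-47 - 11) = -592 - 58 = -650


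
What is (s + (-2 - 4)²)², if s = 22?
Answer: 3364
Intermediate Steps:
(s + (-2 - 4)²)² = (22 + (-2 - 4)²)² = (22 + (-6)²)² = (22 + 36)² = 58² = 3364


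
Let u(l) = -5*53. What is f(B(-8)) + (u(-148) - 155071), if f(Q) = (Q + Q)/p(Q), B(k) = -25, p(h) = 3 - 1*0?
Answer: -466058/3 ≈ -1.5535e+5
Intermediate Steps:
p(h) = 3 (p(h) = 3 + 0 = 3)
u(l) = -265
f(Q) = 2*Q/3 (f(Q) = (Q + Q)/3 = (2*Q)/3 = 2*Q/3)
f(B(-8)) + (u(-148) - 155071) = (⅔)*(-25) + (-265 - 155071) = -50/3 - 155336 = -466058/3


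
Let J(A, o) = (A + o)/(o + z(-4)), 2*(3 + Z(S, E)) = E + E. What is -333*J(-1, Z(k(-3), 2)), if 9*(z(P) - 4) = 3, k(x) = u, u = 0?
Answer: 999/5 ≈ 199.80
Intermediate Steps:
k(x) = 0
z(P) = 13/3 (z(P) = 4 + (1/9)*3 = 4 + 1/3 = 13/3)
Z(S, E) = -3 + E (Z(S, E) = -3 + (E + E)/2 = -3 + (2*E)/2 = -3 + E)
J(A, o) = (A + o)/(13/3 + o) (J(A, o) = (A + o)/(o + 13/3) = (A + o)/(13/3 + o))
-333*J(-1, Z(k(-3), 2)) = -999*(-1 + (-3 + 2))/(13 + 3*(-3 + 2)) = -999*(-1 - 1)/(13 + 3*(-1)) = -999*(-2)/(13 - 3) = -999*(-2)/10 = -333*(-3/5) = 999/5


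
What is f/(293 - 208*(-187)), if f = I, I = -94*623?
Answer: -58562/39189 ≈ -1.4943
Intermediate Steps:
I = -58562
f = -58562
f/(293 - 208*(-187)) = -58562/(293 - 208*(-187)) = -58562/(293 + 38896) = -58562/39189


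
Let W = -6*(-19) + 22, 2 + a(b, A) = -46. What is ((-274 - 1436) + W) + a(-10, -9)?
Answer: -1622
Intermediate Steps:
a(b, A) = -48 (a(b, A) = -2 - 46 = -48)
W = 136 (W = 114 + 22 = 136)
((-274 - 1436) + W) + a(-10, -9) = ((-274 - 1436) + 136) - 48 = (-1710 + 136) - 48 = -1574 - 48 = -1622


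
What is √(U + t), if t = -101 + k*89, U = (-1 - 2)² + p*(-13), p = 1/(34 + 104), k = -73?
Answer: I*√125482710/138 ≈ 81.173*I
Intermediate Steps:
p = 1/138 ≈ 0.0072464
U = 1229/138 (U = (-1 - 2)² + (1/138)*(-13) = (-3)² - 13/138 = 9 - 13/138 = 1229/138 ≈ 8.9058)
t = -6598 (t = -101 - 73*89 = -101 - 6497 = -6598)
√(U + t) = √(1229/138 - 6598) = √(-909295/138) = I*√125482710/138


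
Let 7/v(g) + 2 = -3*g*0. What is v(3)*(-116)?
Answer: 406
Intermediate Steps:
v(g) = -7/2 (v(g) = 7/(-2 - 3*g*0) = 7/(-2 + 0) = 7/(-2) = 7*(-½) = -7/2)
v(3)*(-116) = -7/2*(-116) = 406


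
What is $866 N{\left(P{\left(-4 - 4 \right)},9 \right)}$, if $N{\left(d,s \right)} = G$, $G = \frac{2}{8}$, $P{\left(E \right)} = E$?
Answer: $\frac{433}{2} \approx 216.5$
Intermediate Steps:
$G = \frac{1}{4}$ ($G = 2 \cdot \frac{1}{8} = \frac{1}{4} \approx 0.25$)
$N{\left(d,s \right)} = \frac{1}{4}$
$866 N{\left(P{\left(-4 - 4 \right)},9 \right)} = 866 \cdot \frac{1}{4} = \frac{433}{2}$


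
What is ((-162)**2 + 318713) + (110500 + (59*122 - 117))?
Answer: 462538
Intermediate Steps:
((-162)**2 + 318713) + (110500 + (59*122 - 117)) = (26244 + 318713) + (110500 + (7198 - 117)) = 344957 + (110500 + 7081) = 344957 + 117581 = 462538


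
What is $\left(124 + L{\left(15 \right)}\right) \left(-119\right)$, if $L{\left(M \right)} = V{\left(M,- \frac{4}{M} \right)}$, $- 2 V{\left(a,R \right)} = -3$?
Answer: $- \frac{29869}{2} \approx -14935.0$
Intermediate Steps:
$V{\left(a,R \right)} = \frac{3}{2}$ ($V{\left(a,R \right)} = \left(- \frac{1}{2}\right) \left(-3\right) = \frac{3}{2}$)
$L{\left(M \right)} = \frac{3}{2}$
$\left(124 + L{\left(15 \right)}\right) \left(-119\right) = \left(124 + \frac{3}{2}\right) \left(-119\right) = \frac{251}{2} \left(-119\right) = - \frac{29869}{2}$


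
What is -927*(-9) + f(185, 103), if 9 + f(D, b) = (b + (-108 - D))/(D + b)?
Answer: 1200001/144 ≈ 8333.3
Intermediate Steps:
f(D, b) = -9 + (-108 + b - D)/(D + b) (f(D, b) = -9 + (b + (-108 - D))/(D + b) = -9 + (-108 + b - D)/(D + b))
-927*(-9) + f(185, 103) = -927*(-9) + 2*(-54 - 5*185 - 4*103)/(185 + 103) = 8343 + 2*(-54 - 925 - 412)/288 = 8343 + 2*(1/288)*(-1391) = 8343 - 1391/144 = 1200001/144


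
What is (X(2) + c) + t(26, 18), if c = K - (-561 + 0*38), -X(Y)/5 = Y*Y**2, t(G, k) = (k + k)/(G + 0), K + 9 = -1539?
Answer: -13333/13 ≈ -1025.6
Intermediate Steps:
K = -1548 (K = -9 - 1539 = -1548)
t(G, k) = 2*k/G (t(G, k) = (2*k)/G = 2*k/G)
X(Y) = -5*Y**3 (X(Y) = -5*Y*Y**2 = -5*Y**3)
c = -987 (c = -1548 - (-561 + 0*38) = -1548 - (-561 + 0) = -1548 - 1*(-561) = -1548 + 561 = -987)
(X(2) + c) + t(26, 18) = (-5*2**3 - 987) + 2*18/26 = (-5*8 - 987) + 2*18*(1/26) = (-40 - 987) + 18/13 = -1027 + 18/13 = -13333/13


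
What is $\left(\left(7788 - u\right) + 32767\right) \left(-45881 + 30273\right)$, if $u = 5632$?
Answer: $-545078184$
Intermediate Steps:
$\left(\left(7788 - u\right) + 32767\right) \left(-45881 + 30273\right) = \left(\left(7788 - 5632\right) + 32767\right) \left(-45881 + 30273\right) = \left(\left(7788 - 5632\right) + 32767\right) \left(-15608\right) = \left(2156 + 32767\right) \left(-15608\right) = 34923 \left(-15608\right) = -545078184$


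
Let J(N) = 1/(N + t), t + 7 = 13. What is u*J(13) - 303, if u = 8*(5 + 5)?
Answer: -5677/19 ≈ -298.79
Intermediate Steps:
u = 80 (u = 8*10 = 80)
t = 6 (t = -7 + 13 = 6)
J(N) = 1/(6 + N) (J(N) = 1/(N + 6) = 1/(6 + N))
u*J(13) - 303 = 80/(6 + 13) - 303 = 80/19 - 303 = -5677/19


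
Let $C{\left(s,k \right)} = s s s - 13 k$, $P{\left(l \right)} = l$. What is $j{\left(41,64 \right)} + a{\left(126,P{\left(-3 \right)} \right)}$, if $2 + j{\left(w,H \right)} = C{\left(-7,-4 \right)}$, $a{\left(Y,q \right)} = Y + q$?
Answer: $-170$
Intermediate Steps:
$C{\left(s,k \right)} = s^{3} - 13 k$ ($C{\left(s,k \right)} = s^{2} s - 13 k = s^{3} - 13 k$)
$j{\left(w,H \right)} = -293$ ($j{\left(w,H \right)} = -2 + \left(\left(-7\right)^{3} - -52\right) = -2 + \left(-343 + 52\right) = -2 - 291 = -293$)
$j{\left(41,64 \right)} + a{\left(126,P{\left(-3 \right)} \right)} = -293 + \left(126 - 3\right) = -293 + 123 = -170$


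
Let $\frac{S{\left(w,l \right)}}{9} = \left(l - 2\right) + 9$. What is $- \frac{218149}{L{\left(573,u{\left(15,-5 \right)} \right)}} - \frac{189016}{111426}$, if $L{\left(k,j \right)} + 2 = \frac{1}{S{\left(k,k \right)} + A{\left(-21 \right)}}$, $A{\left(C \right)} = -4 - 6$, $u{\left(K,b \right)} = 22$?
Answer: $\frac{21106658635306}{193491249} \approx 1.0908 \cdot 10^{5}$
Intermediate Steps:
$S{\left(w,l \right)} = 63 + 9 l$ ($S{\left(w,l \right)} = 9 \left(\left(l - 2\right) + 9\right) = 9 \left(\left(-2 + l\right) + 9\right) = 9 \left(7 + l\right) = 63 + 9 l$)
$A{\left(C \right)} = -10$ ($A{\left(C \right)} = -4 - 6 = -10$)
$L{\left(k,j \right)} = -2 + \frac{1}{53 + 9 k}$ ($L{\left(k,j \right)} = -2 + \frac{1}{\left(63 + 9 k\right) - 10} = -2 + \frac{1}{53 + 9 k}$)
$- \frac{218149}{L{\left(573,u{\left(15,-5 \right)} \right)}} - \frac{189016}{111426} = - \frac{218149}{3 \frac{1}{53 + 9 \cdot 573} \left(-35 - 3438\right)} - \frac{189016}{111426} = - \frac{218149}{3 \frac{1}{53 + 5157} \left(-35 - 3438\right)} - \frac{94508}{55713} = - \frac{218149}{3 \cdot \frac{1}{5210} \left(-3473\right)} - \frac{94508}{55713} = - \frac{218149}{- \frac{10419}{5210}} - \frac{94508}{55713} = \left(-218149\right) \left(- \frac{5210}{10419}\right) - \frac{94508}{55713} = \frac{1136556290}{10419} - \frac{94508}{55713} = \frac{21106658635306}{193491249}$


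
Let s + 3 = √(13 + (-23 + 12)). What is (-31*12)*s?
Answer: 1116 - 372*√2 ≈ 589.91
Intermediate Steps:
s = -3 + √2 (s = -3 + √(13 + (-23 + 12)) = -3 + √(13 - 11) = -3 + √2 ≈ -1.5858)
(-31*12)*s = (-31*12)*(-3 + √2) = -372*(-3 + √2) = 1116 - 372*√2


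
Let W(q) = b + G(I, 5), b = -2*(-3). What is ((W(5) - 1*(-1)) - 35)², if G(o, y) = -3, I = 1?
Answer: 961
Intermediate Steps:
b = 6
W(q) = 3 (W(q) = 6 - 3 = 3)
((W(5) - 1*(-1)) - 35)² = ((3 - 1*(-1)) - 35)² = ((3 + 1) - 35)² = (4 - 35)² = (-31)² = 961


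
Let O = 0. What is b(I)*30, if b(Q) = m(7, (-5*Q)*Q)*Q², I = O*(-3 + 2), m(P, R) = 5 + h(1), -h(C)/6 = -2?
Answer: 0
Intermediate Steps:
h(C) = 12 (h(C) = -6*(-2) = 12)
m(P, R) = 17 (m(P, R) = 5 + 12 = 17)
I = 0 (I = 0*(-3 + 2) = 0*(-1) = 0)
b(Q) = 17*Q²
b(I)*30 = (17*0²)*30 = (17*0)*30 = 0*30 = 0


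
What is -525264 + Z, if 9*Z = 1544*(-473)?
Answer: -5457688/9 ≈ -6.0641e+5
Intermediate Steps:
Z = -730312/9 (Z = (1544*(-473))/9 = (1/9)*(-730312) = -730312/9 ≈ -81146.)
-525264 + Z = -525264 - 730312/9 = -5457688/9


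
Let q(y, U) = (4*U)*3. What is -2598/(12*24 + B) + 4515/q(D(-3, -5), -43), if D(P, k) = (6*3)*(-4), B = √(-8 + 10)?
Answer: -2947933/165884 + 1299*√2/41471 ≈ -17.727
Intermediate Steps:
B = √2 ≈ 1.4142
D(P, k) = -72 (D(P, k) = 18*(-4) = -72)
q(y, U) = 12*U
-2598/(12*24 + B) + 4515/q(D(-3, -5), -43) = -2598/(12*24 + √2) + 4515/((12*(-43))) = -2598/(288 + √2) + 4515/(-516) = -2598/(288 + √2) + 4515*(-1/516) = -2598/(288 + √2) - 35/4 = -35/4 - 2598/(288 + √2)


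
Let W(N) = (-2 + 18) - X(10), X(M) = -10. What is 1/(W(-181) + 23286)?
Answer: 1/23312 ≈ 4.2896e-5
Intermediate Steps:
W(N) = 26 (W(N) = (-2 + 18) - 1*(-10) = 16 + 10 = 26)
1/(W(-181) + 23286) = 1/(26 + 23286) = 1/23312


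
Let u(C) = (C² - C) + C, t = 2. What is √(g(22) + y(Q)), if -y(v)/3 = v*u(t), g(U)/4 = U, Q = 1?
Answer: 2*√19 ≈ 8.7178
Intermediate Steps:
g(U) = 4*U
u(C) = C²
y(v) = -12*v (y(v) = -3*v*2² = -3*v*4 = -12*v)
√(g(22) + y(Q)) = √(4*22 - 12*1) = √(88 - 12) = √76 = 2*√19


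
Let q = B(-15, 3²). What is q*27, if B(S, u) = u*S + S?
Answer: -4050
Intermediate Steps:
B(S, u) = S + S*u (B(S, u) = S*u + S = S + S*u)
q = -150 (q = -15*(1 + 3²) = -15*(1 + 9) = -15*10 = -150)
q*27 = -150*27 = -4050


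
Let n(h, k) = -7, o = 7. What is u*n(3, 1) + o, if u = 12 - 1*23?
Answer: 84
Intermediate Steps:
u = -11 (u = 12 - 23 = -11)
u*n(3, 1) + o = -11*(-7) + 7 = 77 + 7 = 84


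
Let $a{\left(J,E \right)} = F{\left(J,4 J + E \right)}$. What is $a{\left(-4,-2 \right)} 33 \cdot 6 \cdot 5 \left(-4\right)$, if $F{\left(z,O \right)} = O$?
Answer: $71280$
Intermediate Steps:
$a{\left(J,E \right)} = E + 4 J$ ($a{\left(J,E \right)} = 4 J + E = E + 4 J$)
$a{\left(-4,-2 \right)} 33 \cdot 6 \cdot 5 \left(-4\right) = \left(-2 + 4 \left(-4\right)\right) 33 \cdot 6 \cdot 5 \left(-4\right) = \left(-2 - 16\right) 33 \cdot 30 \left(-4\right) = \left(-18\right) 33 \left(-120\right) = \left(-594\right) \left(-120\right) = 71280$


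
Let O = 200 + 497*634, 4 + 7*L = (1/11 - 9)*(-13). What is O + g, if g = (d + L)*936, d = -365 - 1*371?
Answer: -27615766/77 ≈ -3.5865e+5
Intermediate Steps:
d = -736 (d = -365 - 371 = -736)
L = 1230/77 (L = -4/7 + ((1/11 - 9)*(-13))/7 = -4/7 + (-98/11*(-13))/7 = -4/7 + (⅐)*(1274/11) = -4/7 + 182/11 = 1230/77 ≈ 15.974)
g = -51893712/77 (g = (-736 + 1230/77)*936 = -55442/77*936 = -51893712/77 ≈ -6.7394e+5)
O = 315298 (O = 200 + 315098 = 315298)
O + g = 315298 - 51893712/77 = -27615766/77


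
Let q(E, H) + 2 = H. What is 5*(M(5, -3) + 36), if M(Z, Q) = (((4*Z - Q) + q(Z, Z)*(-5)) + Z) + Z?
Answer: 270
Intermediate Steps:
q(E, H) = -2 + H
M(Z, Q) = 10 + Z - Q (M(Z, Q) = (((4*Z - Q) + (-2 + Z)*(-5)) + Z) + Z = (((-Q + 4*Z) + (10 - 5*Z)) + Z) + Z = ((10 - Q - Z) + Z) + Z = (10 - Q) + Z = 10 + Z - Q)
5*(M(5, -3) + 36) = 5*((10 + 5 - 1*(-3)) + 36) = 5*((10 + 5 + 3) + 36) = 5*(18 + 36) = 5*54 = 270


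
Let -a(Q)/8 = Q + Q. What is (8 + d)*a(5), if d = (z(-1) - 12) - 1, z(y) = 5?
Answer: 0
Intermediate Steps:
a(Q) = -16*Q (a(Q) = -8*(Q + Q) = -16*Q)
d = -8 (d = (5 - 12) - 1 = -7 - 1 = -8)
(8 + d)*a(5) = (8 - 8)*(-16*5) = 0*(-80) = 0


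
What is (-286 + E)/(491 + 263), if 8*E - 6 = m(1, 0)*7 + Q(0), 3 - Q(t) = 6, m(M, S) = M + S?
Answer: -1139/3016 ≈ -0.37765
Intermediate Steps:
Q(t) = -3 (Q(t) = 3 - 1*6 = 3 - 6 = -3)
E = 5/4 (E = 3/4 + ((1 + 0)*7 - 3)/8 = 3/4 + (1*7 - 3)/8 = 3/4 + (7 - 3)/8 = 3/4 + (1/8)*4 = 3/4 + 1/2 = 5/4 ≈ 1.2500)
(-286 + E)/(491 + 263) = (-286 + 5/4)/(491 + 263) = -1139/4/754 = -1139/4*1/754 = -1139/3016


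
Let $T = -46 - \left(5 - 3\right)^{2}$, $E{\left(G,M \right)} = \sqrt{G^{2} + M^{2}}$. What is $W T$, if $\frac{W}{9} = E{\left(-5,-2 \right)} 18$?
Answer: $- 8100 \sqrt{29} \approx -43620.0$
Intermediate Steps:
$T = -50$ ($T = -46 - 2^{2} = -46 - 4 = -50$)
$W = 162 \sqrt{29}$ ($W = 9 \sqrt{\left(-5\right)^{2} + \left(-2\right)^{2}} \cdot 18 = 9 \sqrt{25 + 4} \cdot 18 = 9 \sqrt{29} \cdot 18 = 9 \cdot 18 \sqrt{29} = 162 \sqrt{29} \approx 872.4$)
$W T = 162 \sqrt{29} \left(-50\right) = - 8100 \sqrt{29}$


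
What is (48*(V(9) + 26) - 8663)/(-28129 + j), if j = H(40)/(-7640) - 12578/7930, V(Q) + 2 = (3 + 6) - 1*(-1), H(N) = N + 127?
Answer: 42597454120/170429851103 ≈ 0.24994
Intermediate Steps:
H(N) = 127 + N
V(Q) = 8 (V(Q) = -2 + ((3 + 6) - 1*(-1)) = -2 + (9 + 1) = -2 + 10 = 8)
j = -9742023/6058520 (j = (127 + 40)/(-7640) - 12578/7930 = 167*(-1/7640) - 12578*1/7930 = -167/7640 - 6289/3965 = -9742023/6058520 ≈ -1.6080)
(48*(V(9) + 26) - 8663)/(-28129 + j) = (48*(8 + 26) - 8663)/(-28129 - 9742023/6058520) = (48*34 - 8663)/(-170429851103/6058520) = (1632 - 8663)*(-6058520/170429851103) = -7031*(-6058520/170429851103) = 42597454120/170429851103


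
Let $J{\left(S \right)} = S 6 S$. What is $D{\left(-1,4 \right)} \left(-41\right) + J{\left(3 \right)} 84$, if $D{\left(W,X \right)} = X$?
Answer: $4372$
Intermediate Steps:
$J{\left(S \right)} = 6 S^{2}$ ($J{\left(S \right)} = 6 S S = 6 S^{2}$)
$D{\left(-1,4 \right)} \left(-41\right) + J{\left(3 \right)} 84 = 4 \left(-41\right) + 6 \cdot 3^{2} \cdot 84 = -164 + 6 \cdot 9 \cdot 84 = -164 + 54 \cdot 84 = -164 + 4536 = 4372$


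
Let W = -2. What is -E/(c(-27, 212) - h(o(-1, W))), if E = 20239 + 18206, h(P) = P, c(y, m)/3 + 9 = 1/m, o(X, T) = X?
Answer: 8150340/5509 ≈ 1479.5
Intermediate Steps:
c(y, m) = -27 + 3/m
E = 38445
-E/(c(-27, 212) - h(o(-1, W))) = -38445/((-27 + 3/212) - 1*(-1)) = -38445/((-27 + 3*(1/212)) + 1) = -38445/((-27 + 3/212) + 1) = -38445/(-5721/212 + 1) = -38445/(-5509/212) = -38445*(-212)/5509 = -1*(-8150340/5509) = 8150340/5509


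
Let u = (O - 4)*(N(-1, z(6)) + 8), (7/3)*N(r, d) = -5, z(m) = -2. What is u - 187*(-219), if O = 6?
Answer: 286753/7 ≈ 40965.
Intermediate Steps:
N(r, d) = -15/7 (N(r, d) = (3/7)*(-5) = -15/7)
u = 82/7 (u = (6 - 4)*(-15/7 + 8) = 2*(41/7) = 82/7 ≈ 11.714)
u - 187*(-219) = 82/7 - 187*(-219) = 82/7 + 40953 = 286753/7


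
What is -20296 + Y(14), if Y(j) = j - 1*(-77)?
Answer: -20205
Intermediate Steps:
Y(j) = 77 + j (Y(j) = j + 77 = 77 + j)
-20296 + Y(14) = -20296 + (77 + 14) = -20296 + 91 = -20205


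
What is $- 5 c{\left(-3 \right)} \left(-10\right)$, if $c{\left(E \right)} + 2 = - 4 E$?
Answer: $500$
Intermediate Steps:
$c{\left(E \right)} = -2 - 4 E$
$- 5 c{\left(-3 \right)} \left(-10\right) = - 5 \left(-2 - -12\right) \left(-10\right) = - 5 \left(-2 + 12\right) \left(-10\right) = \left(-5\right) 10 \left(-10\right) = \left(-50\right) \left(-10\right) = 500$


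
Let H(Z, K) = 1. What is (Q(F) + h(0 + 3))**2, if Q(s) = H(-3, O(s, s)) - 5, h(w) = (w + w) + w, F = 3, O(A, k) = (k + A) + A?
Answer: 25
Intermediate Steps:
O(A, k) = k + 2*A (O(A, k) = (A + k) + A = k + 2*A)
h(w) = 3*w (h(w) = 2*w + w = 3*w)
Q(s) = -4 (Q(s) = 1 - 5 = -4)
(Q(F) + h(0 + 3))**2 = (-4 + 3*(0 + 3))**2 = (-4 + 3*3)**2 = (-4 + 9)**2 = 5**2 = 25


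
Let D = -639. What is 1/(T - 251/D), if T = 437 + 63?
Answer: 639/319751 ≈ 0.0019984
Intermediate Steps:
T = 500
1/(T - 251/D) = 1/(500 - 251/(-639)) = 1/(500 - 251*(-1/639)) = 1/(500 + 251/639) = 1/(319751/639) = 639/319751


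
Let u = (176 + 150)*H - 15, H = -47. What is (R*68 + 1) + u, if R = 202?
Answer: -1600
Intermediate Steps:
u = -15337 (u = (176 + 150)*(-47) - 15 = 326*(-47) - 15 = -15322 - 15 = -15337)
(R*68 + 1) + u = (202*68 + 1) - 15337 = (13736 + 1) - 15337 = 13737 - 15337 = -1600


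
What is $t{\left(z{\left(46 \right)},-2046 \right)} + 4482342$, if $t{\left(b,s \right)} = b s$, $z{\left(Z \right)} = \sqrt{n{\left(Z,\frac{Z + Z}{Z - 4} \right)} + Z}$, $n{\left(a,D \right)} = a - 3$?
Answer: $4482342 - 2046 \sqrt{89} \approx 4.463 \cdot 10^{6}$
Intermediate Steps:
$n{\left(a,D \right)} = -3 + a$ ($n{\left(a,D \right)} = a - 3 = -3 + a$)
$z{\left(Z \right)} = \sqrt{-3 + 2 Z}$ ($z{\left(Z \right)} = \sqrt{\left(-3 + Z\right) + Z} = \sqrt{-3 + 2 Z}$)
$t{\left(z{\left(46 \right)},-2046 \right)} + 4482342 = \sqrt{-3 + 2 \cdot 46} \left(-2046\right) + 4482342 = \sqrt{-3 + 92} \left(-2046\right) + 4482342 = \sqrt{89} \left(-2046\right) + 4482342 = - 2046 \sqrt{89} + 4482342 = 4482342 - 2046 \sqrt{89}$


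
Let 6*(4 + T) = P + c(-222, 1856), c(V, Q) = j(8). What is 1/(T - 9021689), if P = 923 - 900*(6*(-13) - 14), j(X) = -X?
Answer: -2/18015481 ≈ -1.1102e-7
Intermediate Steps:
c(V, Q) = -8 (c(V, Q) = -1*8 = -8)
P = 83723 (P = 923 - 900*(-78 - 14) = 923 - 900*(-92) = 923 + 82800 = 83723)
T = 27897/2 (T = -4 + (83723 - 8)/6 = -4 + (1/6)*83715 = -4 + 27905/2 = 27897/2 ≈ 13949.)
1/(T - 9021689) = 1/(27897/2 - 9021689) = 1/(-18015481/2) = -2/18015481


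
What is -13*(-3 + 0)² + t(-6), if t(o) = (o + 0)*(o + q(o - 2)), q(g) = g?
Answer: -33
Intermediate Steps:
t(o) = o*(-2 + 2*o) (t(o) = (o + 0)*(o + (o - 2)) = o*(o + (-2 + o)) = o*(-2 + 2*o))
-13*(-3 + 0)² + t(-6) = -13*(-3 + 0)² + 2*(-6)*(-1 - 6) = -13*(-3)² + 2*(-6)*(-7) = -13*9 + 84 = -117 + 84 = -33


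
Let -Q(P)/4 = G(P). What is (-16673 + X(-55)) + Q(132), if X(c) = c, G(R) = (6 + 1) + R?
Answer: -17284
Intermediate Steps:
G(R) = 7 + R
Q(P) = -28 - 4*P (Q(P) = -4*(7 + P) = -28 - 4*P)
(-16673 + X(-55)) + Q(132) = (-16673 - 55) + (-28 - 4*132) = -16728 + (-28 - 528) = -16728 - 556 = -17284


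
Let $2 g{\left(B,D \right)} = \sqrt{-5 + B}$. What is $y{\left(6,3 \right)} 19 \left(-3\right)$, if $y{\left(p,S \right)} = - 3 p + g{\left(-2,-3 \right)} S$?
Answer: $1026 - \frac{171 i \sqrt{7}}{2} \approx 1026.0 - 226.21 i$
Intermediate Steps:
$g{\left(B,D \right)} = \frac{\sqrt{-5 + B}}{2}$
$y{\left(p,S \right)} = - 3 p + \frac{i S \sqrt{7}}{2}$ ($y{\left(p,S \right)} = - 3 p + \frac{\sqrt{-5 - 2}}{2} S = - 3 p + \frac{\sqrt{-7}}{2} S = - 3 p + \frac{i \sqrt{7}}{2} S = - 3 p + \frac{i S \sqrt{7}}{2}$)
$y{\left(6,3 \right)} 19 \left(-3\right) = \left(\left(-3\right) 6 + \frac{1}{2} i 3 \sqrt{7}\right) 19 \left(-3\right) = \left(-18 + \frac{3 i \sqrt{7}}{2}\right) 19 \left(-3\right) = \left(-342 + \frac{57 i \sqrt{7}}{2}\right) \left(-3\right) = 1026 - \frac{171 i \sqrt{7}}{2}$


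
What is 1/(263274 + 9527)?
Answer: 1/272801 ≈ 3.6657e-6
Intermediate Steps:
1/(263274 + 9527) = 1/272801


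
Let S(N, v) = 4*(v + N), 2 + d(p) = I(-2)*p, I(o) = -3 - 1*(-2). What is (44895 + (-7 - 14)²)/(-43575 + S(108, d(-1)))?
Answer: -45336/43147 ≈ -1.0507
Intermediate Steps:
I(o) = -1 (I(o) = -3 + 2 = -1)
d(p) = -2 - p
S(N, v) = 4*N + 4*v (S(N, v) = 4*(N + v) = 4*N + 4*v)
(44895 + (-7 - 14)²)/(-43575 + S(108, d(-1))) = (44895 + (-7 - 14)²)/(-43575 + (4*108 + 4*(-2 - 1*(-1)))) = (44895 + (-21)²)/(-43575 + (432 + 4*(-2 + 1))) = (44895 + 441)/(-43575 + (432 + 4*(-1))) = 45336/(-43575 + (432 - 4)) = 45336/(-43575 + 428) = 45336/(-43147) = 45336*(-1/43147) = -45336/43147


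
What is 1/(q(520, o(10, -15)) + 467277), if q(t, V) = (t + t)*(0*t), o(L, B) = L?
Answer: 1/467277 ≈ 2.1401e-6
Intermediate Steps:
q(t, V) = 0 (q(t, V) = (2*t)*0 = 0)
1/(q(520, o(10, -15)) + 467277) = 1/(0 + 467277) = 1/467277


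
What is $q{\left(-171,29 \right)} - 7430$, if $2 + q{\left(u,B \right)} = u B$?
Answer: $-12391$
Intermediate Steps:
$q{\left(u,B \right)} = -2 + B u$ ($q{\left(u,B \right)} = -2 + u B = -2 + B u$)
$q{\left(-171,29 \right)} - 7430 = \left(-2 + 29 \left(-171\right)\right) - 7430 = \left(-2 - 4959\right) - 7430 = -4961 - 7430 = -12391$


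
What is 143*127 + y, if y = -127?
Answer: 18034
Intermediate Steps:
143*127 + y = 143*127 - 127 = 18161 - 127 = 18034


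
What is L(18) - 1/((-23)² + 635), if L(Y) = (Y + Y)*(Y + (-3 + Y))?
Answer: 1382831/1164 ≈ 1188.0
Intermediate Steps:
L(Y) = 2*Y*(-3 + 2*Y) (L(Y) = (2*Y)*(-3 + 2*Y) = 2*Y*(-3 + 2*Y))
L(18) - 1/((-23)² + 635) = 2*18*(-3 + 2*18) - 1/((-23)² + 635) = 2*18*(-3 + 36) - 1/(529 + 635) = 2*18*33 - 1/1164 = 1188 - 1*1/1164 = 1188 - 1/1164 = 1382831/1164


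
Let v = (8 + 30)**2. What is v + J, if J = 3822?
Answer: 5266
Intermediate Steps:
v = 1444 (v = 38**2 = 1444)
v + J = 1444 + 3822 = 5266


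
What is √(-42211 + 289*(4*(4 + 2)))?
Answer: 5*I*√1411 ≈ 187.82*I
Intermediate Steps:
√(-42211 + 289*(4*(4 + 2))) = √(-42211 + 289*(4*6)) = √(-42211 + 289*24) = √(-42211 + 6936) = √(-35275) = 5*I*√1411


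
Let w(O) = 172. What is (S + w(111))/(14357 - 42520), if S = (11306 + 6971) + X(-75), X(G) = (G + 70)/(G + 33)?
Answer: -774863/1182846 ≈ -0.65508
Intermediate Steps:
X(G) = (70 + G)/(33 + G)
S = 767639/42 (S = (11306 + 6971) + (70 - 75)/(33 - 75) = 18277 - 5/(-42) = 18277 - 1/42*(-5) = 18277 + 5/42 = 767639/42 ≈ 18277.)
(S + w(111))/(14357 - 42520) = (767639/42 + 172)/(14357 - 42520) = (774863/42)/(-28163) = (774863/42)*(-1/28163) = -774863/1182846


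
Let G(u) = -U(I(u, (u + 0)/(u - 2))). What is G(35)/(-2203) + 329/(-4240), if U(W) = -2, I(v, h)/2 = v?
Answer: -733267/9340720 ≈ -0.078502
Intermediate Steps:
I(v, h) = 2*v
G(u) = 2 (G(u) = -1*(-2) = 2)
G(35)/(-2203) + 329/(-4240) = 2/(-2203) + 329/(-4240) = 2*(-1/2203) + 329*(-1/4240) = -2/2203 - 329/4240 = -733267/9340720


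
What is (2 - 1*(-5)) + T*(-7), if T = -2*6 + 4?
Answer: 63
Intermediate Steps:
T = -8 (T = -12 + 4 = -8)
(2 - 1*(-5)) + T*(-7) = (2 - 1*(-5)) - 8*(-7) = (2 + 5) + 56 = 7 + 56 = 63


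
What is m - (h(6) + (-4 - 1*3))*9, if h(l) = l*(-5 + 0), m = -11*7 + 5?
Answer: 261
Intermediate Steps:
m = -72 (m = -77 + 5 = -72)
h(l) = -5*l (h(l) = l*(-5) = -5*l)
m - (h(6) + (-4 - 1*3))*9 = -72 - (-5*6 + (-4 - 1*3))*9 = -72 - (-30 + (-4 - 3))*9 = -72 - (-30 - 7)*9 = -72 - (-37)*9 = -72 - 1*(-333) = -72 + 333 = 261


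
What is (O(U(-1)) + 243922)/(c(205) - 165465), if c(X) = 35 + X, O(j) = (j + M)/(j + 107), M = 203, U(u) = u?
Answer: -12927967/8756925 ≈ -1.4763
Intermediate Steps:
O(j) = (203 + j)/(107 + j) (O(j) = (j + 203)/(j + 107) = (203 + j)/(107 + j))
(O(U(-1)) + 243922)/(c(205) - 165465) = ((203 - 1)/(107 - 1) + 243922)/((35 + 205) - 165465) = (202/106 + 243922)/(240 - 165465) = ((1/106)*202 + 243922)/(-165225) = (101/53 + 243922)*(-1/165225) = (12927967/53)*(-1/165225) = -12927967/8756925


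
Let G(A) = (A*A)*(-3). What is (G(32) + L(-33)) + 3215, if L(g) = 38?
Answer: 181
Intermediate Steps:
G(A) = -3*A**2 (G(A) = A**2*(-3) = -3*A**2)
(G(32) + L(-33)) + 3215 = (-3*32**2 + 38) + 3215 = (-3*1024 + 38) + 3215 = (-3072 + 38) + 3215 = -3034 + 3215 = 181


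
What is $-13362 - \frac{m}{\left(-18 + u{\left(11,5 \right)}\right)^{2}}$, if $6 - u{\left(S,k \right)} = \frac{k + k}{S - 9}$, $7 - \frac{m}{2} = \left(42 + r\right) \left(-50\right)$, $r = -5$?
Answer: $- \frac{3865332}{289} \approx -13375.0$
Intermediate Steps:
$m = 3714$ ($m = 14 - 2 \left(42 - 5\right) \left(-50\right) = 14 - 2 \cdot 37 \left(-50\right) = 14 - -3700 = 14 + 3700 = 3714$)
$u{\left(S,k \right)} = 6 - \frac{2 k}{-9 + S}$ ($u{\left(S,k \right)} = 6 - \frac{k + k}{S - 9} = 6 - \frac{2 k}{-9 + S}$)
$-13362 - \frac{m}{\left(-18 + u{\left(11,5 \right)}\right)^{2}} = -13362 - \frac{3714}{\left(-18 + \frac{2 \left(-27 - 5 + 3 \cdot 11\right)}{-9 + 11}\right)^{2}} = -13362 - \frac{3714}{\left(-18 + \frac{2 \left(-27 - 5 + 33\right)}{2}\right)^{2}} = -13362 - \frac{3714}{\left(-18 + 2 \cdot \frac{1}{2} \cdot 1\right)^{2}} = -13362 - \frac{3714}{\left(-18 + 1\right)^{2}} = -13362 - \frac{3714}{\left(-17\right)^{2}} = -13362 - \frac{3714}{289} = - \frac{3865332}{289}$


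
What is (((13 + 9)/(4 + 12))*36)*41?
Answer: 4059/2 ≈ 2029.5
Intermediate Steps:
(((13 + 9)/(4 + 12))*36)*41 = ((22/16)*36)*41 = ((22*(1/16))*36)*41 = ((11/8)*36)*41 = (99/2)*41 = 4059/2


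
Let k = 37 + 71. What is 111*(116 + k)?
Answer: 24864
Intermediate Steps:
k = 108
111*(116 + k) = 111*(116 + 108) = 111*224 = 24864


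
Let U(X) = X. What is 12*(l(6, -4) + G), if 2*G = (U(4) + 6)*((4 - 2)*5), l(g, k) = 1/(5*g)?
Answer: 3002/5 ≈ 600.40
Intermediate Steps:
l(g, k) = 1/(5*g)
G = 50 (G = ((4 + 6)*((4 - 2)*5))/2 = (10*(2*5))/2 = (10*10)/2 = (½)*100 = 50)
12*(l(6, -4) + G) = 12*((⅕)/6 + 50) = 12*((⅕)*(⅙) + 50) = 12*(1/30 + 50) = 12*(1501/30) = 3002/5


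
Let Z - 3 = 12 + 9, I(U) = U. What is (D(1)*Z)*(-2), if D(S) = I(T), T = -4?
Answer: 192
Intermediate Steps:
D(S) = -4
Z = 24 (Z = 3 + (12 + 9) = 3 + 21 = 24)
(D(1)*Z)*(-2) = -4*24*(-2) = -96*(-2) = 192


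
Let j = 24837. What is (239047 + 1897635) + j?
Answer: 2161519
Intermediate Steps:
(239047 + 1897635) + j = (239047 + 1897635) + 24837 = 2136682 + 24837 = 2161519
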